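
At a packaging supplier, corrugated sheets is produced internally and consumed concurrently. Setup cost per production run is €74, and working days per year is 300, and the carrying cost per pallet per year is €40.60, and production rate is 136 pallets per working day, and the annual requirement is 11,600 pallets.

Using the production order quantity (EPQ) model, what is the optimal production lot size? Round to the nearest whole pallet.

243 pallets

d = 11,600/300 = 38.6667 pallets/day;  effective holding cost H(1 − d/p) = 40.6·(1 − 38.6667/136) = 29.05686
Q* = √(2DS / H_eff) = √(2·11,600·74 / 29.05686) ≈ 243.07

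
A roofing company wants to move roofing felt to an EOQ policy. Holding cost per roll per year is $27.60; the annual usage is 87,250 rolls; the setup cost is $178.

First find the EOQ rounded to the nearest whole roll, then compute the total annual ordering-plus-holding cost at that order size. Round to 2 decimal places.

$29,279.41

2DS/H = 2·87,250·178/27.6 = 1,125,398.55
EOQ = √1,125,398.55 ≈ 1,060.85 → Q = 1,061 rolls
Annual ordering cost = (D/Q)·S = (87,250/1,061) × 178 = $14,637.61
Annual holding cost  = (Q/2)·H = (1,061/2) × 27.6 = $14,641.80
Total = $14,637.61 + $14,641.80 = $29,279.41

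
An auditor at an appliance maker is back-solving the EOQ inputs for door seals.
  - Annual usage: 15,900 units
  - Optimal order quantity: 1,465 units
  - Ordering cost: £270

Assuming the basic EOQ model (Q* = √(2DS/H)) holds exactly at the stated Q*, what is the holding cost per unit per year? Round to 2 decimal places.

£4.00

Since Q* = (2DS/H)^½, squaring gives Q*²·H = 2DS.
H = 2DS / Q² = 2 × 15,900 × 270 / 1,465² = 4.0005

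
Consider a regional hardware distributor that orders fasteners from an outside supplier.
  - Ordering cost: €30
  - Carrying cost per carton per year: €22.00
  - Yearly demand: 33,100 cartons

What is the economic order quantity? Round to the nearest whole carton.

2DS/H = 2·33,100·30/22 = 90,272.73
EOQ = √90,272.73 ≈ 300.45

300 cartons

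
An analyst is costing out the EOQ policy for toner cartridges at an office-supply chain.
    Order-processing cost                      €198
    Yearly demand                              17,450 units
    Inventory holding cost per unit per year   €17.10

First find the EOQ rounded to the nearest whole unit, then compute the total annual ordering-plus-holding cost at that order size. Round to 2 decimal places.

2DS/H = 2·17,450·198/17.1 = 404,105.26
EOQ = √404,105.26 ≈ 635.69 → Q = 636 units
Orders/yr = 17,450/636 = 27.437; ordering cost = 27.437 × €198 = €5,432.55
Average inventory = 636/2 = 318; holding cost = 318 × €17.1 = €5,437.80
Total = €5,432.55 + €5,437.80 = €10,870.35

€10,870.35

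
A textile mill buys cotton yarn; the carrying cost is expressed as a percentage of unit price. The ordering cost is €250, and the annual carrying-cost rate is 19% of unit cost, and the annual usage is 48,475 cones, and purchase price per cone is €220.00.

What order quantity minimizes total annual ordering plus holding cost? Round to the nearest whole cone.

H = i·C = 0.19 × €220 = €41.8000 per cone-year
Q* = √(2·D·S / H) = √(2·48,475·250 / 41.8) = √579,844.5 ≈ 761.48

761 cones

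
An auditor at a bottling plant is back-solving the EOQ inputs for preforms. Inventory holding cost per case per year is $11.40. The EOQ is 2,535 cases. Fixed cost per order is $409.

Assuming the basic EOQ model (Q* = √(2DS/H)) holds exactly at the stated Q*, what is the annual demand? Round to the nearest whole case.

Since Q* = (2DS/H)^½, squaring gives Q*²·H = 2DS.
D = Q²H / (2S) = 2,535² × 11.4 / (2 × 409) = 89,558.64

89,559 cases per year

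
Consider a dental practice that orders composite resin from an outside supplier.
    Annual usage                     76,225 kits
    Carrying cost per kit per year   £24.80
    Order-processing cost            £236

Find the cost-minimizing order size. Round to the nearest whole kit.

Q* = √(2·D·S / H) = √(2·76,225·236 / 24.8) = √1,450,733.9 ≈ 1,204.46

1,204 kits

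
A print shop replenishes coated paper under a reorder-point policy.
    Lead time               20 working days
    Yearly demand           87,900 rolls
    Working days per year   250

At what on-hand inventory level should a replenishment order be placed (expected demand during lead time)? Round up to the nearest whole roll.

7,032 rolls

Daily demand d = 87,900 / 250 = 351.600 rolls/day
Demand during lead time = 351.600 × 20 = 7,032.00
Reorder point = 7,032.00 → round up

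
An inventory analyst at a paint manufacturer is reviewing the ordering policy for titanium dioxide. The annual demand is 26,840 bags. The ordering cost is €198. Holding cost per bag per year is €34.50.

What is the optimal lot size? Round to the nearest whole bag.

555 bags

Q* = √(2·D·S / H) = √(2·26,840·198 / 34.5) = √308,076.5 ≈ 555.05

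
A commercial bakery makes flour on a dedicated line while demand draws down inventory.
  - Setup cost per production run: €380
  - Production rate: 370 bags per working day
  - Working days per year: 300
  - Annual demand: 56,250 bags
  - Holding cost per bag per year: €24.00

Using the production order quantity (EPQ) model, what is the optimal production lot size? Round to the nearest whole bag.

Daily demand d = 56,250/300 = 187.500; p = 370; 1 − d/p = 0.49324
EPQ = √(2DS / (H(1 − d/p)))
    = √(2 × 56,250 × 380 / (24 × 0.49324)) ≈ 1,900.34

1,900 bags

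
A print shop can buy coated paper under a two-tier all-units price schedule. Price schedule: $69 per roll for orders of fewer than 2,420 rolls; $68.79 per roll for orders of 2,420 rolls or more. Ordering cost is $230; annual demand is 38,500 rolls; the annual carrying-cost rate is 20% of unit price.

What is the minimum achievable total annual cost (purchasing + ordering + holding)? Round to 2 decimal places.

H₁ = 20%×$69 = $13.8000;  H₂ = 20%×$68.79 = $13.7580
EOQ₁ = √(2×38,500×230/13.8000) = 1,132.84  (< 2,420, feasible at tier 1)
EOQ₂ = √(2×38,500×230/13.7580) = 1,134.57  (< 2,420 → use Q = 2,420 at tier-2 price)
TC(tier 1 (EOQ₁), Q≈1,132.8) = $2,672,133.23
TC(tier 2, Q≈2,420.0) = $2,668,721.27
Minimum at tier 2: $2,668,721.27

$2,668,721.27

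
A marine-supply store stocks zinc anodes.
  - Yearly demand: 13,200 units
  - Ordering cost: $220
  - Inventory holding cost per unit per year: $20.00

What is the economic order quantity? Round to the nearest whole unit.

EOQ = √(2DS/H) = √(2 × 13,200 × 220 / 20)
    = √(290,400.00) ≈ 538.89

539 units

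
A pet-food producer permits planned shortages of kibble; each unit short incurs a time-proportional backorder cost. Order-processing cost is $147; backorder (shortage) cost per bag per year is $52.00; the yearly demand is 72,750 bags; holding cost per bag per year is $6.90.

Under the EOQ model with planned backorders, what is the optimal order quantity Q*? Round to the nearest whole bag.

1,874 bags

Q* = √(2DS/H) · √((H + b)/b)
   = √(2 × 72,750 × 147 / 6.9) · √((6.9 + 52) / 52)
   = 1,760.620 × 1.0643 ≈ 1,873.79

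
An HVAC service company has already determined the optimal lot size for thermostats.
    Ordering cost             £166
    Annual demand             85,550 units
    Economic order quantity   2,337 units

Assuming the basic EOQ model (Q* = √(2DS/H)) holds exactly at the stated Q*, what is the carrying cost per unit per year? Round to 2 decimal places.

EOQ relation: Q² = 2DS/H, so rearrange for the unknown.
H = 2DS / Q² = 2 × 85,550 × 166 / 2,337² = 5.2004

£5.20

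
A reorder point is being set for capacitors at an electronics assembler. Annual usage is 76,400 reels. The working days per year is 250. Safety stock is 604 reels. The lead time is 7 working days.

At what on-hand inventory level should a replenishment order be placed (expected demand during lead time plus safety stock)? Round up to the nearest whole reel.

2,744 reels

Daily demand d = 76,400 / 250 = 305.600 reels/day
Demand during lead time = 305.600 × 7 = 2,139.20
Reorder point = 2,139.20 + 604 = 2,743.20 → round up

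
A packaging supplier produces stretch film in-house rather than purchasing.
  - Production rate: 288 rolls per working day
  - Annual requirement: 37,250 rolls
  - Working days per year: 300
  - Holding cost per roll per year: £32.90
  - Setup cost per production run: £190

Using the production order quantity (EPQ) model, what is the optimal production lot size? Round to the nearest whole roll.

Daily demand d = 37,250/300 = 124.167; p = 288; 1 − d/p = 0.56887
EPQ = √(2DS / (H(1 − d/p)))
    = √(2 × 37,250 × 190 / (32.9 × 0.56887)) ≈ 869.67

870 rolls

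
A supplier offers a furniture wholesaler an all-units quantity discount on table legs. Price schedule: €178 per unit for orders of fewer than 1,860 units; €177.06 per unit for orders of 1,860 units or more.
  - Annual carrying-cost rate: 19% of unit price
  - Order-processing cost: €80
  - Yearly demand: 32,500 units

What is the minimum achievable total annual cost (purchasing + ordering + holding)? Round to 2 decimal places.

€5,787,134.35

H₁ = 19%×€178 = €33.8200;  H₂ = 19%×€177.06 = €33.6414
EOQ₁ = √(2×32,500×80/33.8200) = 392.12  (< 1,860, feasible at tier 1)
EOQ₂ = √(2×32,500×80/33.6414) = 393.16  (< 1,860 → use Q = 1,860 at tier-2 price)
TC(tier 1 (EOQ₁), Q≈392.1) = €5,798,261.37
TC(tier 2, Q≈1,860.0) = €5,787,134.35
Minimum at tier 2: €5,787,134.35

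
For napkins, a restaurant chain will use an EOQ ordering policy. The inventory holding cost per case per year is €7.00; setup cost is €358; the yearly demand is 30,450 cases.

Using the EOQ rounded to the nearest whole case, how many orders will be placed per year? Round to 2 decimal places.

Optimal lot size Q* = (2 × 30,450 × €358 / €7)^½ ≈ 1,764.82 → Q = 1,765
Orders per year = D/Q = 30,450 / 1,765 = 17.252

17.25 orders per year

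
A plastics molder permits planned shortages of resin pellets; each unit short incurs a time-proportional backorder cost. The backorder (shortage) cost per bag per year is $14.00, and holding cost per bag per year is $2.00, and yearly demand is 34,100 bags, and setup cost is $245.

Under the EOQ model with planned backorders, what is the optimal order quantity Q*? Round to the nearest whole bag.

Basic EOQ = √(2·34,100·245/2) = 2,890.415
Backorder adjustment √((H+b)/b) = √((2+14)/14) = 1.0690
Q* = 2,890.415 × 1.0690 ≈ 3,089.98

3,090 bags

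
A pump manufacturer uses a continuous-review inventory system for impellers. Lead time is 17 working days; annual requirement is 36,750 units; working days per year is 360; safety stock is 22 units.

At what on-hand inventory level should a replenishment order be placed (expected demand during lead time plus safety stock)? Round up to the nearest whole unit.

Daily demand d = 36,750 / 360 = 102.083 units/day
Demand during lead time = 102.083 × 17 = 1,735.42
Reorder point = 1,735.42 + 22 = 1,757.42 → round up

1,758 units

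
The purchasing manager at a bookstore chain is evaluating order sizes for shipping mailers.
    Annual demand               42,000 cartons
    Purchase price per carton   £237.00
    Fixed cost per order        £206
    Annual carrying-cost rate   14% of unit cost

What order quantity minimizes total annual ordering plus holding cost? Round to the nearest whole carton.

H = i·C = 0.14 × £237 = £33.1800 per carton-year
Q* = √(2·D·S / H) = √(2·42,000·206 / 33.18) = √521,519.0 ≈ 722.16

722 cartons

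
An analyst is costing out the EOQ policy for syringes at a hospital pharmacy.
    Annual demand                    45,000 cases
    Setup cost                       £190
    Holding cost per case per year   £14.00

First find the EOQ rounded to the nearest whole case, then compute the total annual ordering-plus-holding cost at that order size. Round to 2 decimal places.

Q* = √(2·D·S / H) = √(2·45,000·190 / 14) = √1,221,428.6 ≈ 1,105.18 → Q = 1,105 cases
Ordering: D/Q × S = 45,000/1,105 × £190 = £7,737.56
Holding:  Q/2 × H = 1,105/2 × £14 = £7,735.00
Total = £7,737.56 + £7,735.00 = £15,472.56

£15,472.56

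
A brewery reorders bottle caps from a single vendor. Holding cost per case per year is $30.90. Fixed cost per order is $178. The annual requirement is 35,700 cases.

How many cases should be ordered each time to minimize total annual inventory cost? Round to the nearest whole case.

Q* = √(2·D·S / H) = √(2·35,700·178 / 30.9) = √411,301.0 ≈ 641.33

641 cases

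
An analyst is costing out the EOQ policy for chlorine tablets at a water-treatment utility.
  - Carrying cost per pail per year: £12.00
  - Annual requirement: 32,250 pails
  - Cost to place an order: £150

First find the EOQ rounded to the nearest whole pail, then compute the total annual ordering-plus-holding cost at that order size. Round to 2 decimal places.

Optimal lot size Q* = (2 × 32,250 × £150 / £12)^½ ≈ 897.91 → Q = 898 pails
Orders/yr = 32,250/898 = 35.913; ordering cost = 35.913 × £150 = £5,386.97
Average inventory = 898/2 = 449; holding cost = 449 × £12 = £5,388.00
Total = £5,386.97 + £5,388.00 = £10,774.97

£10,774.97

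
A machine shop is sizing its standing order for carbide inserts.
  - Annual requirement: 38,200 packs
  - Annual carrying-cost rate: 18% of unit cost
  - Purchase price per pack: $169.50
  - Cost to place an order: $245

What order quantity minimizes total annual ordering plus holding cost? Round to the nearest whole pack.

783 packs

Holding cost per pack per year: H = 18% × $169.5 = $30.5100
Optimal lot size Q* = (2 × 38,200 × $245 / $30.51)^½ ≈ 783.26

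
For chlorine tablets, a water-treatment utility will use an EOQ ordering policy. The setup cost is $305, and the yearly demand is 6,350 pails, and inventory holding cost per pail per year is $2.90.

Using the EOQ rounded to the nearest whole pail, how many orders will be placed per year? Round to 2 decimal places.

Optimal lot size Q* = (2 × 6,350 × $305 / $2.9)^½ ≈ 1,155.72 → Q = 1,156
N = D/Q = 6,350/1,156 ≈ 5.493 orders/yr

5.49 orders per year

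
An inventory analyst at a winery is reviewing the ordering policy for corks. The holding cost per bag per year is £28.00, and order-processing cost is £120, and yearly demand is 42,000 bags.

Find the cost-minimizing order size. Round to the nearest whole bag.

600 bags

Optimal lot size Q* = (2 × 42,000 × £120 / £28)^½ ≈ 600.00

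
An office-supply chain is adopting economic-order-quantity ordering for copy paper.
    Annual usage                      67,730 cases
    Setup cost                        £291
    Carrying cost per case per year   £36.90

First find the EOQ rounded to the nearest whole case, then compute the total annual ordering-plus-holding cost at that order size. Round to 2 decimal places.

£38,138.64

Optimal lot size Q* = (2 × 67,730 × £291 / £36.9)^½ ≈ 1,033.57 → Q = 1,034 cases
Orders/yr = 67,730/1,034 = 65.503; ordering cost = 65.503 × £291 = £19,061.34
Average inventory = 1,034/2 = 517; holding cost = 517 × £36.9 = £19,077.30
Total = £19,061.34 + £19,077.30 = £38,138.64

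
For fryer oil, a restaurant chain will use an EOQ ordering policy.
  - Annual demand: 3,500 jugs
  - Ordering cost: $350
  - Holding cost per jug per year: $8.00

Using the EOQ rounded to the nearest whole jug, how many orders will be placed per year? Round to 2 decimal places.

6.33 orders per year

Optimal lot size Q* = (2 × 3,500 × $350 / $8)^½ ≈ 553.40 → Q = 553
N = D/Q = 3,500/553 ≈ 6.329 orders/yr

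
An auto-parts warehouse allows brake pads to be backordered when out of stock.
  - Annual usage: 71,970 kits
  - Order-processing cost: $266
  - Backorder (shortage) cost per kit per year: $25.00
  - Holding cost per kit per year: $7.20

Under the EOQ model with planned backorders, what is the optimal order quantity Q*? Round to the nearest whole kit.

Q* = √(2DS/H) · √((H + b)/b)
   = √(2 × 71,970 × 266 / 7.2) · √((7.2 + 25) / 25)
   = 2,306.032 × 1.1349 ≈ 2,617.12

2,617 kits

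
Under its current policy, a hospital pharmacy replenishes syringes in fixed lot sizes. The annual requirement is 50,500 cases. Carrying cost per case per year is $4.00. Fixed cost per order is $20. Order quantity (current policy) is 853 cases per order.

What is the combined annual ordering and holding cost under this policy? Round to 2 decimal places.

Orders/yr = 50,500/853 = 59.203; ordering cost = 59.203 × $20 = $1,184.06
Average inventory = 853/2 = 426.5; holding cost = 426.5 × $4 = $1,706.00
Total = $1,184.06 + $1,706.00 = $2,890.06

$2,890.06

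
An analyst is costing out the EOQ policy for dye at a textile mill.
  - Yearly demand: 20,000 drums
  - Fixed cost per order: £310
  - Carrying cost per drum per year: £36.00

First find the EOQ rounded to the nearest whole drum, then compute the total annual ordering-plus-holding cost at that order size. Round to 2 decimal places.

£21,128.18

Optimal lot size Q* = (2 × 20,000 × £310 / £36)^½ ≈ 586.89 → Q = 587 drums
Annual ordering cost = (D/Q)·S = (20,000/587) × 310 = £10,562.18
Annual holding cost  = (Q/2)·H = (587/2) × 36 = £10,566.00
Total = £10,562.18 + £10,566.00 = £21,128.18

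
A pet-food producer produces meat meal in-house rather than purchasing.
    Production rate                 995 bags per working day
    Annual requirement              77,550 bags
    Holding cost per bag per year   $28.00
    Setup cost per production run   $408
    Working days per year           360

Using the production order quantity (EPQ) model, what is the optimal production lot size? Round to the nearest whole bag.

Daily demand d = 77,550/360 = 215.417; p = 995; 1 − d/p = 0.78350
EPQ = √(2DS / (H(1 − d/p)))
    = √(2 × 77,550 × 408 / (28 × 0.78350)) ≈ 1,698.39

1,698 bags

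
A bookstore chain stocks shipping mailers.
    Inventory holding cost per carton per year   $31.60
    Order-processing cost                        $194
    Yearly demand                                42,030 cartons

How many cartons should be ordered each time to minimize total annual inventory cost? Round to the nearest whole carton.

EOQ = √(2DS/H) = √(2 × 42,030 × 194 / 31.6)
    = √(516,064.56) ≈ 718.38

718 cartons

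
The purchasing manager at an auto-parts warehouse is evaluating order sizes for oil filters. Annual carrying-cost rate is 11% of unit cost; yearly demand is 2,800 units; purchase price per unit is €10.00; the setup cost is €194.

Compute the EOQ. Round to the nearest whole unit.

994 units

H = i·C = 0.11 × €10 = €1.1000 per unit-year
Q* = √(2·D·S / H) = √(2·2,800·194 / 1.1) = √987,636.4 ≈ 993.80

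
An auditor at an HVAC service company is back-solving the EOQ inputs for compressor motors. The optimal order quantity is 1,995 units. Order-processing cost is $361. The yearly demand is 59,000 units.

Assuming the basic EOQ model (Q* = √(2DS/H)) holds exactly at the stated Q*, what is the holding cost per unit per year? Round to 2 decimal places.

$10.70

Since Q* = (2DS/H)^½, squaring gives Q*²·H = 2DS.
H = 2DS / Q² = 2 × 59,000 × 361 / 1,995² = 10.7029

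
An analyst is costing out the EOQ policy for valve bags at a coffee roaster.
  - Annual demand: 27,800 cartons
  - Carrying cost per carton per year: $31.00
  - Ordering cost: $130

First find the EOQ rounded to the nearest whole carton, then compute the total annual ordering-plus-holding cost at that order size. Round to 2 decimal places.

2DS/H = 2·27,800·130/31 = 233,161.29
EOQ = √233,161.29 ≈ 482.87 → Q = 483 cartons
Ordering: D/Q × S = 27,800/483 × $130 = $7,482.40
Holding:  Q/2 × H = 483/2 × $31 = $7,486.50
Total = $7,482.40 + $7,486.50 = $14,968.90

$14,968.90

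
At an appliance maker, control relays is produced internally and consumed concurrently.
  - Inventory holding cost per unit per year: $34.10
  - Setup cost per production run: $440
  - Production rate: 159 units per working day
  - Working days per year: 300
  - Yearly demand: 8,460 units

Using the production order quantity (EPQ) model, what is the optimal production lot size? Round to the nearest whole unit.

515 units

Daily demand d = 8,460/300 = 28.200; p = 159; 1 − d/p = 0.82264
EPQ = √(2DS / (H(1 − d/p)))
    = √(2 × 8,460 × 440 / (34.1 × 0.82264)) ≈ 515.16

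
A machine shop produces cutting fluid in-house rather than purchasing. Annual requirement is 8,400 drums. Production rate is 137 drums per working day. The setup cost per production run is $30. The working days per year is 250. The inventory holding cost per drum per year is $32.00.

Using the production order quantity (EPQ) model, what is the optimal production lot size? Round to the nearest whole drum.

Daily demand d = 8,400/250 = 33.600; p = 137; 1 − d/p = 0.75474
EPQ = √(2DS / (H(1 − d/p)))
    = √(2 × 8,400 × 30 / (32 × 0.75474)) ≈ 144.46

144 drums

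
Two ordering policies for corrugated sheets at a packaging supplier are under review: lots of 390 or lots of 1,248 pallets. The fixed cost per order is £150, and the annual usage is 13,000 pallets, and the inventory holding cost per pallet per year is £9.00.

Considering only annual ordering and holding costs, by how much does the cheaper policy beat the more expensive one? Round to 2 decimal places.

Annual cost at Q: ordering D·S/Q plus holding Q·H/2.
TC(390) = (13,000/390)×150 + (390/2)×9 = £6,755.00
TC(1,248) = (13,000/1,248)×150 + (1,248/2)×9 = £7,178.50
Lots of 390 are cheaper by £423.50.

£423.50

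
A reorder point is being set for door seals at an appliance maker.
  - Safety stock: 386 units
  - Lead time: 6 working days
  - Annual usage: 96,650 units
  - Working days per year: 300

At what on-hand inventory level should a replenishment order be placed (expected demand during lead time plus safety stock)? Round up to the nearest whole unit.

Daily demand d = 96,650 / 300 = 322.167 units/day
Demand during lead time = 322.167 × 6 = 1,933.00
Reorder point = 1,933.00 + 386 = 2,319.00 → round up

2,319 units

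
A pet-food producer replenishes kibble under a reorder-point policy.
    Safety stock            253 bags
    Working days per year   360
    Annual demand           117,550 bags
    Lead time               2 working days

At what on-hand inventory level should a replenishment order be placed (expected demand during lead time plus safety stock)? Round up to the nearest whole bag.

907 bags

Daily demand d = 117,550 / 360 = 326.528 bags/day
Demand during lead time = 326.528 × 2 = 653.06
Reorder point = 653.06 + 253 = 906.06 → round up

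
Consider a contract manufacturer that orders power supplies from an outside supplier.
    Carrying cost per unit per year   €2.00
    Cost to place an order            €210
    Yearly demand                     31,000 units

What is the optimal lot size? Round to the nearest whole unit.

2,551 units

2DS/H = 2·31,000·210/2 = 6,510,000.00
EOQ = √6,510,000.00 ≈ 2,551.47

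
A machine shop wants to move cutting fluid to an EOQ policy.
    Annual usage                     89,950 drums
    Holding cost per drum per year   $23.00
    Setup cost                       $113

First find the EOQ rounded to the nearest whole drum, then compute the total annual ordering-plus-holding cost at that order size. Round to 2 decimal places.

$21,623.14

EOQ = √(2DS/H) = √(2 × 89,950 × 113 / 23)
    = √(883,856.52) ≈ 940.14 → Q = 940 drums
Annual ordering cost = (D/Q)·S = (89,950/940) × 113 = $10,813.14
Annual holding cost  = (Q/2)·H = (940/2) × 23 = $10,810.00
Total = $10,813.14 + $10,810.00 = $21,623.14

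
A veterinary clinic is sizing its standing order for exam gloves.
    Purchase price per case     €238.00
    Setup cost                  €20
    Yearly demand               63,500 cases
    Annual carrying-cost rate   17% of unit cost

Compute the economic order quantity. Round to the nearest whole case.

251 cases

Carrying cost H = €238 × 17% = €40.4600/case/yr
EOQ = √(2DS/H) = √(2 × 63,500 × 20 / 40.46)
    = √(62,778.05) ≈ 250.56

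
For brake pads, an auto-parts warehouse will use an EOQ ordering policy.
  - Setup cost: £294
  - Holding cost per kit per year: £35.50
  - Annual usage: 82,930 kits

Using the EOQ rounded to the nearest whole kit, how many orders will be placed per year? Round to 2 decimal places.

EOQ = √(2DS/H) = √(2 × 82,930 × 294 / 35.5)
    = √(1,373,601.13) ≈ 1,172.01 → Q = 1,172
N = D/Q = 82,930/1,172 ≈ 70.759 orders/yr

70.76 orders per year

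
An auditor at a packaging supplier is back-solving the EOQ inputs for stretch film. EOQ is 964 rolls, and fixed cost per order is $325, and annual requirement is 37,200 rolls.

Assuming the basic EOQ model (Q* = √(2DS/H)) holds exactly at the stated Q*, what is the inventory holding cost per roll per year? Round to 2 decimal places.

From Q* = √(2DS/H) ⇒ Q*² = 2DS/H.
H = 2DS / Q² = 2 × 37,200 × 325 / 964² = 26.0197

$26.02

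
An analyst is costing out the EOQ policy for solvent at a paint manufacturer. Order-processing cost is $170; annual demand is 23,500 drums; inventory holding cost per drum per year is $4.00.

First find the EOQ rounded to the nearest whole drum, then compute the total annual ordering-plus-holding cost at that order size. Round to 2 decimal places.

Q* = √(2·D·S / H) = √(2·23,500·170 / 4) = √1,997,500.0 ≈ 1,413.33 → Q = 1,413 drums
Orders/yr = 23,500/1,413 = 16.631; ordering cost = 16.631 × $170 = $2,827.32
Average inventory = 1,413/2 = 706.5; holding cost = 706.5 × $4 = $2,826.00
Total = $2,827.32 + $2,826.00 = $5,653.32

$5,653.32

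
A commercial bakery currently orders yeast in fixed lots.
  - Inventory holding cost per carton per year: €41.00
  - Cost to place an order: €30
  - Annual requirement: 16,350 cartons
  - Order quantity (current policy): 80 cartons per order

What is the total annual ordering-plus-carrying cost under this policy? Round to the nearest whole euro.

Ordering: D/Q × S = 16,350/80 × €30 = €6,131.25
Holding:  Q/2 × H = 80/2 × €41 = €1,640.00
Total = €6,131.25 + €1,640.00 = €7,771.25

€7,771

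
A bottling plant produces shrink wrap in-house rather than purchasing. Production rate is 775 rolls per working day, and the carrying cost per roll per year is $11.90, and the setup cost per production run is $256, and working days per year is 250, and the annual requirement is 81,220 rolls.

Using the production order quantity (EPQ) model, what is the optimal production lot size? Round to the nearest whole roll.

2,453 rolls

Daily demand d = 81,220/250 = 324.880; p = 775; 1 − d/p = 0.58080
EPQ = √(2DS / (H(1 − d/p)))
    = √(2 × 81,220 × 256 / (11.9 × 0.58080)) ≈ 2,452.90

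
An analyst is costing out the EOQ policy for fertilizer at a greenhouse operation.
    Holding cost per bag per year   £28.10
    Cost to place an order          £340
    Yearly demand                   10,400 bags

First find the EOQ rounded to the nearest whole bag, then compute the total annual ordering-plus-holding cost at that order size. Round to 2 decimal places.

Q* = √(2·D·S / H) = √(2·10,400·340 / 28.1) = √251,672.6 ≈ 501.67 → Q = 502 bags
Orders/yr = 10,400/502 = 20.717; ordering cost = 20.717 × £340 = £7,043.82
Average inventory = 502/2 = 251; holding cost = 251 × £28.1 = £7,053.10
Total = £7,043.82 + £7,053.10 = £14,096.92

£14,096.92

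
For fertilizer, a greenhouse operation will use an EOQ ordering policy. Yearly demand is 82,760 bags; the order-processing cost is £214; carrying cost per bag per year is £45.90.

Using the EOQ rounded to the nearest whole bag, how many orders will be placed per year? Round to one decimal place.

94.3 orders per year

EOQ = √(2DS/H) = √(2 × 82,760 × 214 / 45.9)
    = √(771,705.45) ≈ 878.47 → Q = 878
N = D/Q = 82,760/878 ≈ 94.260 orders/yr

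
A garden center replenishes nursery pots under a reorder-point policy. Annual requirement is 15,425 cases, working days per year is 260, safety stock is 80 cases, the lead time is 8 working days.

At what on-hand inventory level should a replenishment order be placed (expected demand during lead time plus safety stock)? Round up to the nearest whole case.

555 cases

Daily demand d = 15,425 / 260 = 59.327 cases/day
Demand during lead time = 59.327 × 8 = 474.62
Reorder point = 474.62 + 80 = 554.62 → round up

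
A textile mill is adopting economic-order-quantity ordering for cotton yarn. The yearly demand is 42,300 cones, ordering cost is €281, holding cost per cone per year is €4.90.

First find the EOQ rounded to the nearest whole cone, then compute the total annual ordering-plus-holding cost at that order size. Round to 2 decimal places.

€10,792.86

Optimal lot size Q* = (2 × 42,300 × €281 / €4.9)^½ ≈ 2,202.62 → Q = 2,203 cones
Ordering: D/Q × S = 42,300/2,203 × €281 = €5,395.51
Holding:  Q/2 × H = 2,203/2 × €4.9 = €5,397.35
Total = €5,395.51 + €5,397.35 = €10,792.86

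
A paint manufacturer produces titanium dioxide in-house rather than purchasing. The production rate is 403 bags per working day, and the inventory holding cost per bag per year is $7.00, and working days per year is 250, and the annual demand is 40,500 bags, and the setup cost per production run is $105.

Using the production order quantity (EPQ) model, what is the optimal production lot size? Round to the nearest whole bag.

d = 40,500/250 = 162.0000 bags/day;  effective holding cost H(1 − d/p) = 7·(1 − 162.0000/403) = 4.18610
Q* = √(2DS / H_eff) = √(2·40,500·105 / 4.18610) ≈ 1,425.38

1,425 bags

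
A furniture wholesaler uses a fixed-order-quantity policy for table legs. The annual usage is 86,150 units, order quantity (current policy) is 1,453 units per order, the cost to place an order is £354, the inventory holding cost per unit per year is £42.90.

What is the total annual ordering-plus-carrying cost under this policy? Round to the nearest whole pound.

Orders/yr = 86,150/1,453 = 59.291; ordering cost = 59.291 × £354 = £20,989.06
Average inventory = 1,453/2 = 726.5; holding cost = 726.5 × £42.9 = £31,166.85
Total = £20,989.06 + £31,166.85 = £52,155.91

£52,156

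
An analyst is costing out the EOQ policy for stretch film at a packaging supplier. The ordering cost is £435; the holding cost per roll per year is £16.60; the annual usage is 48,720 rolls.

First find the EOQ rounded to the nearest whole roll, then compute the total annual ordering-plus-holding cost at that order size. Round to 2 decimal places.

£26,525.73

2DS/H = 2·48,720·435/16.6 = 2,553,397.59
EOQ = √2,553,397.59 ≈ 1,597.94 → Q = 1,598 rolls
Orders/yr = 48,720/1,598 = 30.488; ordering cost = 30.488 × £435 = £13,262.33
Average inventory = 1,598/2 = 799; holding cost = 799 × £16.6 = £13,263.40
Total = £13,262.33 + £13,263.40 = £26,525.73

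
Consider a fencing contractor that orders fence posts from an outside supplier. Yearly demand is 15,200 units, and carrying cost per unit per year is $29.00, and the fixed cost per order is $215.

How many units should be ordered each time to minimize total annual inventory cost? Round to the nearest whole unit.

2DS/H = 2·15,200·215/29 = 225,379.31
EOQ = √225,379.31 ≈ 474.74

475 units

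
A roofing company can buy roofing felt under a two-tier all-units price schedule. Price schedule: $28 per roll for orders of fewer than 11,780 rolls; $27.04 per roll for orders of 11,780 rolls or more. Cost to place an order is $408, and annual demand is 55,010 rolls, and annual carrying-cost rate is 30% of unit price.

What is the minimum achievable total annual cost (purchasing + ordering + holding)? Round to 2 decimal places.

$1,537,155.35

H₁ = 30%×$28 = $8.4000;  H₂ = 30%×$27.04 = $8.1120
EOQ₁ = √(2×55,010×408/8.4000) = 2,311.67  (< 11,780, feasible at tier 1)
EOQ₂ = √(2×55,010×408/8.1120) = 2,352.35  (< 11,780 → use Q = 11,780 at tier-2 price)
TC(tier 1 (EOQ₁), Q≈2,311.7) = $1,559,698.05
TC(tier 2, Q≈11,780.0) = $1,537,155.35
Minimum at tier 2: $1,537,155.35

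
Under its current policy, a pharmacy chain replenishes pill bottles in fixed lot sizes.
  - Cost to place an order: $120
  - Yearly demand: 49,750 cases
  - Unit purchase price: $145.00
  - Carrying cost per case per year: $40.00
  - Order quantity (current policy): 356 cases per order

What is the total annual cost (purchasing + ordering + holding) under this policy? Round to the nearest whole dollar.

Annual ordering cost = (D/Q)·S = (49,750/356) × 120 = $16,769.66
Annual holding cost  = (Q/2)·H = (356/2) × 40 = $7,120.00
Purchase cost = D·C = 49,750 × 145 = $7,213,750.00
Total = $16,769.66 + $7,120.00 + $7,213,750.00 = $7,237,639.66

$7,237,640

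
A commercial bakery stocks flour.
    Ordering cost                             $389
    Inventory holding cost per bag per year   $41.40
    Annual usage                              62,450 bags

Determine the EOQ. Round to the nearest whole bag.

Optimal lot size Q* = (2 × 62,450 × $389 / $41.4)^½ ≈ 1,083.32

1,083 bags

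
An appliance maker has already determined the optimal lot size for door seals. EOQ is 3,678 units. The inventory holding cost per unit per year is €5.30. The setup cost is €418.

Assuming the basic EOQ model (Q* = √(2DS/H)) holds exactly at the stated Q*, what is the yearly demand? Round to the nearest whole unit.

From Q* = √(2DS/H) ⇒ Q*² = 2DS/H.
D = Q²H / (2S) = 3,678² × 5.3 / (2 × 418) = 85,761.63

85,762 units per year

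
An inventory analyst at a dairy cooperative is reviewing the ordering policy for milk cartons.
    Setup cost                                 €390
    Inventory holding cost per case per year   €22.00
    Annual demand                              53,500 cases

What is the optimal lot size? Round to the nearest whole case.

1,377 cases

Q* = √(2·D·S / H) = √(2·53,500·390 / 22) = √1,896,818.2 ≈ 1,377.25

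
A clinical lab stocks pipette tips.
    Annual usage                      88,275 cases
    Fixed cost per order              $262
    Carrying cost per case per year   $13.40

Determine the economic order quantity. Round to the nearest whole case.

1,858 cases

2DS/H = 2·88,275·262/13.4 = 3,451,947.76
EOQ = √3,451,947.76 ≈ 1,857.94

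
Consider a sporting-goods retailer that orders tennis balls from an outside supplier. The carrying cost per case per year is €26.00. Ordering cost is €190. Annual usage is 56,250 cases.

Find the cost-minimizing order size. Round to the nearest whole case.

2DS/H = 2·56,250·190/26 = 822,115.38
EOQ = √822,115.38 ≈ 906.71

907 cases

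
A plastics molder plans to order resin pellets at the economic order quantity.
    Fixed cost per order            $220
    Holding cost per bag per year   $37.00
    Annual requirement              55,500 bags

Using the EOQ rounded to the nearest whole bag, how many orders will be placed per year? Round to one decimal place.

68.3 orders per year

2DS/H = 2·55,500·220/37 = 660,000.00
EOQ = √660,000.00 ≈ 812.40 → Q = 812
N = D/Q = 55,500/812 ≈ 68.350 orders/yr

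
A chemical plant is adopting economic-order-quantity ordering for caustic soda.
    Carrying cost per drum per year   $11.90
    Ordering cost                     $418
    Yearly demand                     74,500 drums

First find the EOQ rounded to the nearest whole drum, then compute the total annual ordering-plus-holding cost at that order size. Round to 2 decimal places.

EOQ = √(2DS/H) = √(2 × 74,500 × 418 / 11.9)
    = √(5,233,781.51) ≈ 2,287.75 → Q = 2,288 drums
Ordering: D/Q × S = 74,500/2,288 × $418 = $13,610.58
Holding:  Q/2 × H = 2,288/2 × $11.9 = $13,613.60
Total = $13,610.58 + $13,613.60 = $27,224.18

$27,224.18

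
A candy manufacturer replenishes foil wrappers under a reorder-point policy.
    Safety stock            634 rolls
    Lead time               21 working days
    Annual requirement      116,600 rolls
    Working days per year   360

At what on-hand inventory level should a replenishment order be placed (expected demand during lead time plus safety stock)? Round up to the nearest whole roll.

7,436 rolls

Daily demand d = 116,600 / 360 = 323.889 rolls/day
Demand during lead time = 323.889 × 21 = 6,801.67
Reorder point = 6,801.67 + 634 = 7,435.67 → round up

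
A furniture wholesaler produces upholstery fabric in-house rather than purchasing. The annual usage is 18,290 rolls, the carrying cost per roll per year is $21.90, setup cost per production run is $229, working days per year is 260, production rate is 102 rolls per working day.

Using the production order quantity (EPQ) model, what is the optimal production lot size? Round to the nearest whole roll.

Daily demand d = 18,290/260 = 70.346; p = 102; 1 − d/p = 0.31033
EPQ = √(2DS / (H(1 − d/p)))
    = √(2 × 18,290 × 229 / (21.9 × 0.31033)) ≈ 1,110.21

1,110 rolls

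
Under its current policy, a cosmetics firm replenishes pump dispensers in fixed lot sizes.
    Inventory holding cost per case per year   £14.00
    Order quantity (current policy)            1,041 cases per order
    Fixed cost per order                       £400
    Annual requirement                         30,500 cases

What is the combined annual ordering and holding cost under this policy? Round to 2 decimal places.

£19,006.50

Ordering: D/Q × S = 30,500/1,041 × £400 = £11,719.50
Holding:  Q/2 × H = 1,041/2 × £14 = £7,287.00
Total = £11,719.50 + £7,287.00 = £19,006.50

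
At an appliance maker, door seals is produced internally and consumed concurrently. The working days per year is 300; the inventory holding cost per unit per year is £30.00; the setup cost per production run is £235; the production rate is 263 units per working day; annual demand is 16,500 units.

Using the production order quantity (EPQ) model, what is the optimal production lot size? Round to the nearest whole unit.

572 units

d = 16,500/300 = 55.0000 units/day;  effective holding cost H(1 − d/p) = 30·(1 − 55.0000/263) = 23.72624
Q* = √(2DS / H_eff) = √(2·16,500·235 / 23.72624) ≈ 571.71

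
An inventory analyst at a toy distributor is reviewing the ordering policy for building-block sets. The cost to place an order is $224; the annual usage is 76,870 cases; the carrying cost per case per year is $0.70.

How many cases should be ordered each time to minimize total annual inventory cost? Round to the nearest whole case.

Q* = √(2·D·S / H) = √(2·76,870·224 / 0.7) = √49,196,800.0 ≈ 7,014.04

7,014 cases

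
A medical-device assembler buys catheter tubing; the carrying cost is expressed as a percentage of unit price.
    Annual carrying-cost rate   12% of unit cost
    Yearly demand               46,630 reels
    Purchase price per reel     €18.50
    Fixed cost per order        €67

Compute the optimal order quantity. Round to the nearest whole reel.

Holding cost per reel per year: H = 12% × €18.5 = €2.2200
EOQ = √(2DS/H) = √(2 × 46,630 × 67 / 2.22)
    = √(2,814,603.60) ≈ 1,677.68

1,678 reels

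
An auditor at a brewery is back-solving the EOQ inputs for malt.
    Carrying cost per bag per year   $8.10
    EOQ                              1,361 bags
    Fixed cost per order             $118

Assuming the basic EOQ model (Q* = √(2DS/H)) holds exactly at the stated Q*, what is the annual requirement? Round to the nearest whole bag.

63,575 bags per year

EOQ relation: Q² = 2DS/H, so rearrange for the unknown.
D = Q²H / (2S) = 1,361² × 8.1 / (2 × 118) = 63,575.42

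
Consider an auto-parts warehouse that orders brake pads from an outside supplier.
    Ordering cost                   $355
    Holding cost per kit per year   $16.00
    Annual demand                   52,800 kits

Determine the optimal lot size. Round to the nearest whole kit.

Optimal lot size Q* = (2 × 52,800 × $355 / $16)^½ ≈ 1,530.69

1,531 kits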